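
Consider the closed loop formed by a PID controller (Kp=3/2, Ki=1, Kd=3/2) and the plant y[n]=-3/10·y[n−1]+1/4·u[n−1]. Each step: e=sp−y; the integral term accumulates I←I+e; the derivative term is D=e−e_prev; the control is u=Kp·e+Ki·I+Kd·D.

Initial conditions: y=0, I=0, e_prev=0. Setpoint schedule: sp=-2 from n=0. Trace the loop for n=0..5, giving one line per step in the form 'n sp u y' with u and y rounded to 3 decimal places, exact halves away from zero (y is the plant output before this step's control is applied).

(exact arithmetic carried between steps; '≈' marks a value shown rounded to 6 d.p. or computed from one; I and e_prev carry over from the previous line; the table rounds u and y to 3 d.p., halves away from zero)
n=0: y=0, sp=-2, e=sp−y=-2; I=-2, D=e−e_prev=-2; u=3/2·(-2)+1·(-2)+3/2·(-2)=-8; next y=-3/10·0+1/4·(-8)=-2
n=1: y=-2, sp=-2, e=sp−y=0; I=-2, D=e−e_prev=2; u=3/2·0+1·(-2)+3/2·2=1; next y=-3/10·(-2)+1/4·1=0.85
n=2: y=0.85, sp=-2, e=sp−y=-2.85; I=-4.85, D=e−e_prev=-2.85; u=3/2·(-2.85)+1·(-4.85)+3/2·(-2.85)=-13.4; next y=-3/10·0.85+1/4·(-13.4)=-3.605
n=3: y=-3.605, sp=-2, e=sp−y=1.605; I=-3.245, D=e−e_prev=4.455; u=3/2·1.605+1·(-3.245)+3/2·4.455=5.845; next y=-3/10·(-3.605)+1/4·5.845=2.54275
n=4: y=2.54275, sp=-2, e=sp−y=-4.54275; I=-7.78775, D=e−e_prev=-6.14775; u=3/2·(-4.54275)+1·(-7.78775)+3/2·(-6.14775)=-23.8235; next y=-3/10·2.54275+1/4·(-23.8235)=-6.7187
n=5: y=-6.7187, sp=-2, e=sp−y=4.7187; I=-3.06905, D=e−e_prev=9.26145; u=3/2·4.7187+1·(-3.06905)+3/2·9.26145=17.901175; next y=-3/10·(-6.7187)+1/4·17.901175≈6.490904

0 -2 -8.000 0.000
1 -2 1.000 -2.000
2 -2 -13.400 0.850
3 -2 5.845 -3.605
4 -2 -23.824 2.543
5 -2 17.901 -6.719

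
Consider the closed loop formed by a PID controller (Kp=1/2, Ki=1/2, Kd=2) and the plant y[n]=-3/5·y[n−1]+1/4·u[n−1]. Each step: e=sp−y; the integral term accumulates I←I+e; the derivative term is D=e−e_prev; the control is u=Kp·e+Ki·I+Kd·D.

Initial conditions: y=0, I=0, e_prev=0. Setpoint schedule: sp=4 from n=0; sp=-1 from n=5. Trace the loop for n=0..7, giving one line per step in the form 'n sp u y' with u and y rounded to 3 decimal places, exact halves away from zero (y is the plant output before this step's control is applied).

(exact arithmetic carried between steps; '≈' marks a value shown rounded to 6 d.p. or computed from one; I and e_prev carry over from the previous line; the table rounds u and y to 3 d.p., halves away from zero)
n=0: y=0, sp=4, e=sp−y=4; I=4, D=e−e_prev=4; u=1/2·4+1/2·4+2·4=12; next y=-3/5·0+1/4·12=3
n=1: y=3, sp=4, e=sp−y=1; I=5, D=e−e_prev=-3; u=1/2·1+1/2·5+2·(-3)=-3; next y=-3/5·3+1/4·(-3)=-2.55
n=2: y=-2.55, sp=4, e=sp−y=6.55; I=11.55, D=e−e_prev=5.55; u=1/2·6.55+1/2·11.55+2·5.55=20.15; next y=-3/5·(-2.55)+1/4·20.15=6.5675
n=3: y=6.5675, sp=4, e=sp−y=-2.5675; I=8.9825, D=e−e_prev=-9.1175; u=1/2·(-2.5675)+1/2·8.9825+2·(-9.1175)=-15.0275; next y=-3/5·6.5675+1/4·(-15.0275)=-7.697375
n=4: y=-7.697375, sp=4, e=sp−y=11.697375; I=20.679875, D=e−e_prev=14.264875; u=1/2·11.697375+1/2·20.679875+2·14.264875=44.718375; next y=-3/5·(-7.697375)+1/4·44.718375≈15.798019
n=5: y≈15.798019, sp=-1, e=sp−y≈-16.798019; I≈3.881856, D=e−e_prev≈-28.495394; u=1/2·(-16.798019)+1/2·3.881856+2·(-28.495394)≈-63.448869; next y=-3/5·15.798019+1/4·(-63.448869)≈-25.341028
n=6: y≈-25.341028, sp=-1, e=sp−y≈24.341028; I≈28.222885, D=e−e_prev≈41.139047; u=1/2·24.341028+1/2·28.222885+2·41.139047≈108.560051; next y=-3/5·(-25.341028)+1/4·108.560051≈42.344630
n=7: y≈42.344630, sp=-1, e=sp−y≈-43.344630; I≈-15.121745, D=e−e_prev≈-67.685658; u=1/2·(-43.344630)+1/2·(-15.121745)+2·(-67.685658)≈-164.604504; next y=-3/5·42.344630+1/4·(-164.604504)≈-66.557904

0 4 12.000 0.000
1 4 -3.000 3.000
2 4 20.150 -2.550
3 4 -15.028 6.568
4 4 44.718 -7.697
5 -1 -63.449 15.798
6 -1 108.560 -25.341
7 -1 -164.605 42.345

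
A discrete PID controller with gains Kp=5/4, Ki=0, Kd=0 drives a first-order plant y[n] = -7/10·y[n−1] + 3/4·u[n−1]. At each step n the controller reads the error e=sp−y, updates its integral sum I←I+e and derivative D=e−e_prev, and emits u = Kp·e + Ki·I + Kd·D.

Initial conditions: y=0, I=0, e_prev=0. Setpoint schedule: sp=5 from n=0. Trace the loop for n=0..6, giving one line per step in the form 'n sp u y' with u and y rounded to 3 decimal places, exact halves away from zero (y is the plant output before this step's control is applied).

0 5 6.250 0.000
1 5 0.391 4.688
2 5 9.985 -2.988
3 5 -5.726 9.581
4 5 20.001 -11.001
5 5 -22.127 22.702
6 5 46.858 -32.487

(exact arithmetic carried between steps; '≈' marks a value shown rounded to 6 d.p. or computed from one; I and e_prev carry over from the previous line; the table rounds u and y to 3 d.p., halves away from zero)
n=0: y=0, sp=5, e=sp−y=5; I=5, D=e−e_prev=5; u=5/4·5+0·5+0·5=6.25; next y=-7/10·0+3/4·6.25=4.6875
n=1: y=4.6875, sp=5, e=sp−y=0.3125; I=5.3125, D=e−e_prev=-4.6875; u=5/4·0.3125+0·5.3125+0·(-4.6875)=0.390625; next y=-7/10·4.6875+3/4·0.390625≈-2.988281
n=2: y≈-2.988281, sp=5, e=sp−y≈7.988281; I≈13.300781, D=e−e_prev≈7.675781; u=5/4·7.988281+0·13.300781+0·7.675781≈9.985352; next y=-7/10·(-2.988281)+3/4·9.985352≈9.580811
n=3: y≈9.580811, sp=5, e=sp−y≈-4.580811; I≈8.719971, D=e−e_prev≈-12.569092; u=5/4·(-4.580811)+0·8.719971+0·(-12.569092)≈-5.726013; next y=-7/10·9.580811+3/4·(-5.726013)≈-11.001077
n=4: y≈-11.001077, sp=5, e=sp−y≈16.001077; I≈24.721048, D=e−e_prev≈20.581888; u=5/4·16.001077+0·24.721048+0·20.581888≈20.001347; next y=-7/10·(-11.001077)+3/4·20.001347≈22.701764
n=5: y≈22.701764, sp=5, e=sp−y≈-17.701764; I≈7.019284, D=e−e_prev≈-33.702841; u=5/4·(-17.701764)+0·7.019284+0·(-33.702841)≈-22.127205; next y=-7/10·22.701764+3/4·(-22.127205)≈-32.486639
n=6: y≈-32.486639, sp=5, e=sp−y≈37.486639; I≈44.505923, D=e−e_prev≈55.188403; u=5/4·37.486639+0·44.505923+0·55.188403≈46.858298; next y=-7/10·(-32.486639)+3/4·46.858298≈57.884371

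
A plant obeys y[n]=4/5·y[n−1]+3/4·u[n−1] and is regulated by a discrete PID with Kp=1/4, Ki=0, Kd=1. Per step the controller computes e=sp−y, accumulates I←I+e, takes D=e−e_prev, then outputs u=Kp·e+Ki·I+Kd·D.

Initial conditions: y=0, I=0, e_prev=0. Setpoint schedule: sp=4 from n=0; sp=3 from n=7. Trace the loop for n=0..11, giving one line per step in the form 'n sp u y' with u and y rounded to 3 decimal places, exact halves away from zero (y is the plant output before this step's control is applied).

(exact arithmetic carried between steps; '≈' marks a value shown rounded to 6 d.p. or computed from one; I and e_prev carry over from the previous line; the table rounds u and y to 3 d.p., halves away from zero)
n=0: y=0, sp=4, e=sp−y=4; I=4, D=e−e_prev=4; u=1/4·4+0·4+1·4=5; next y=4/5·0+3/4·5=3.75
n=1: y=3.75, sp=4, e=sp−y=0.25; I=4.25, D=e−e_prev=-3.75; u=1/4·0.25+0·4.25+1·(-3.75)=-3.6875; next y=4/5·3.75+3/4·(-3.6875)=0.234375
n=2: y=0.234375, sp=4, e=sp−y=3.765625; I=8.015625, D=e−e_prev=3.515625; u=1/4·3.765625+0·8.015625+1·3.515625≈4.457031; next y=4/5·0.234375+3/4·4.457031≈3.530273
n=3: y≈3.530273, sp=4, e=sp−y≈0.469727; I≈8.485352, D=e−e_prev≈-3.295898; u=1/4·0.469727+0·8.485352+1·(-3.295898)≈-3.178467; next y=4/5·3.530273+3/4·(-3.178467)≈0.440369
n=4: y≈0.440369, sp=4, e=sp−y≈3.559631; I≈12.044983, D=e−e_prev≈3.089905; u=1/4·3.559631+0·12.044983+1·3.089905≈3.979813; next y=4/5·0.440369+3/4·3.979813≈3.337154
n=5: y≈3.337154, sp=4, e=sp−y≈0.662846; I≈12.707829, D=e−e_prev≈-2.896786; u=1/4·0.662846+0·12.707829+1·(-2.896786)≈-2.731074; next y=4/5·3.337154+3/4·(-2.731074)≈0.621418
n=6: y≈0.621418, sp=4, e=sp−y≈3.378582; I≈16.086411, D=e−e_prev≈2.715737; u=1/4·3.378582+0·16.086411+1·2.715737≈3.560382; next y=4/5·0.621418+3/4·3.560382≈3.167421
n=7: y≈3.167421, sp=3, e=sp−y≈-0.167421; I≈15.918990, D=e−e_prev≈-3.546003; u=1/4·(-0.167421)+0·15.918990+1·(-3.546003)≈-3.587858; next y=4/5·3.167421+3/4·(-3.587858)≈-0.156957
n=8: y≈-0.156957, sp=3, e=sp−y≈3.156957; I≈19.075947, D=e−e_prev≈3.324378; u=1/4·3.156957+0·19.075947+1·3.324378≈4.113617; next y=4/5·(-0.156957)+3/4·4.113617≈2.959647
n=9: y≈2.959647, sp=3, e=sp−y≈0.040353; I≈19.116300, D=e−e_prev≈-3.116604; u=1/4·0.040353+0·19.116300+1·(-3.116604)≈-3.106516; next y=4/5·2.959647+3/4·(-3.106516)≈0.037831
n=10: y≈0.037831, sp=3, e=sp−y≈2.962169; I≈22.078469, D=e−e_prev≈2.921817; u=1/4·2.962169+0·22.078469+1·2.921817≈3.662359; next y=4/5·0.037831+3/4·3.662359≈2.777034
n=11: y≈2.777034, sp=3, e=sp−y≈0.222966; I≈22.301435, D=e−e_prev≈-2.739203; u=1/4·0.222966+0·22.301435+1·(-2.739203)≈-2.683461; next y=4/5·2.777034+3/4·(-2.683461)≈0.209031

0 4 5.000 0.000
1 4 -3.688 3.750
2 4 4.457 0.234
3 4 -3.178 3.530
4 4 3.980 0.440
5 4 -2.731 3.337
6 4 3.560 0.621
7 3 -3.588 3.167
8 3 4.114 -0.157
9 3 -3.107 2.960
10 3 3.662 0.038
11 3 -2.683 2.777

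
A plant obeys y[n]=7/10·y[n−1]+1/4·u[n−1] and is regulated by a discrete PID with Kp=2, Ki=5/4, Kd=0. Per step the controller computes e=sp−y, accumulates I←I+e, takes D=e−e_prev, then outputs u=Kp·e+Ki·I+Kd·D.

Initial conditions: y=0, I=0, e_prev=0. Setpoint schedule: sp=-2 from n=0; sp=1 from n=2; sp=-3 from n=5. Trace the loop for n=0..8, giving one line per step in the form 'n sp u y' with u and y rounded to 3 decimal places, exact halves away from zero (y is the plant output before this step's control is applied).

0 -2 -6.500 0.000
1 -2 -3.719 -1.625
2 1 7.000 -2.067
3 1 3.131 0.303
4 1 1.754 0.995
5 -3 -11.695 1.135
6 -3 -6.255 -2.129
7 -3 -4.337 -3.054
8 -3 -3.723 -3.222

(exact arithmetic carried between steps; '≈' marks a value shown rounded to 6 d.p. or computed from one; I and e_prev carry over from the previous line; the table rounds u and y to 3 d.p., halves away from zero)
n=0: y=0, sp=-2, e=sp−y=-2; I=-2, D=e−e_prev=-2; u=2·(-2)+5/4·(-2)+0·(-2)=-6.5; next y=7/10·0+1/4·(-6.5)=-1.625
n=1: y=-1.625, sp=-2, e=sp−y=-0.375; I=-2.375, D=e−e_prev=1.625; u=2·(-0.375)+5/4·(-2.375)+0·1.625=-3.71875; next y=7/10·(-1.625)+1/4·(-3.71875)≈-2.067188
n=2: y≈-2.067188, sp=1, e=sp−y≈3.067188; I≈0.692188, D=e−e_prev≈3.442188; u=2·3.067188+5/4·0.692188+0·3.442188≈6.999609; next y=7/10·(-2.067188)+1/4·6.999609≈0.302871
n=3: y≈0.302871, sp=1, e=sp−y≈0.697129; I≈1.389316, D=e−e_prev≈-2.370059; u=2·0.697129+5/4·1.389316+0·(-2.370059)≈3.130903; next y=7/10·0.302871+1/4·3.130903≈0.994736
n=4: y≈0.994736, sp=1, e=sp−y≈0.005264; I≈1.394581, D=e−e_prev≈-0.691865; u=2·0.005264+5/4·1.394581+0·(-0.691865)≈1.753755; next y=7/10·0.994736+1/4·1.753755≈1.134754
n=5: y≈1.134754, sp=-3, e=sp−y≈-4.134754; I≈-2.740173, D=e−e_prev≈-4.140018; u=2·(-4.134754)+5/4·(-2.740173)+0·(-4.140018)≈-11.694723; next y=7/10·1.134754+1/4·(-11.694723)≈-2.129353
n=6: y≈-2.129353, sp=-3, e=sp−y≈-0.870647; I≈-3.610820, D=e−e_prev≈3.264107; u=2·(-0.870647)+5/4·(-3.610820)+0·3.264107≈-6.254818; next y=7/10·(-2.129353)+1/4·(-6.254818)≈-3.054252
n=7: y≈-3.054252, sp=-3, e=sp−y≈0.054252; I≈-3.556568, D=e−e_prev≈0.924898; u=2·0.054252+5/4·(-3.556568)+0·0.924898≈-4.337206; next y=7/10·(-3.054252)+1/4·(-4.337206)≈-3.222278
n=8: y≈-3.222278, sp=-3, e=sp−y≈0.222278; I≈-3.334290, D=e−e_prev≈0.168026; u=2·0.222278+5/4·(-3.334290)+0·0.168026≈-3.723307; next y=7/10·(-3.222278)+1/4·(-3.723307)≈-3.186421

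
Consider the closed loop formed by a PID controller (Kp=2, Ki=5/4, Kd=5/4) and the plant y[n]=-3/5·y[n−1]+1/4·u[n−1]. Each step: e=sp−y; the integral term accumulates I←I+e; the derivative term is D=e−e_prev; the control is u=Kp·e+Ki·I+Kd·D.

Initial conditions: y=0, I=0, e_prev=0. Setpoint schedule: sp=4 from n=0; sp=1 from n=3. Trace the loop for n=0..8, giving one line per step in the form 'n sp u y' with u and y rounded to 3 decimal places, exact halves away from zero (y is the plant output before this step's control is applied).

(exact arithmetic carried between steps; '≈' marks a value shown rounded to 6 d.p. or computed from one; I and e_prev carry over from the previous line; the table rounds u and y to 3 d.p., halves away from zero)
n=0: y=0, sp=4, e=sp−y=4; I=4, D=e−e_prev=4; u=2·4+5/4·4+5/4·4=18; next y=-3/5·0+1/4·18=4.5
n=1: y=4.5, sp=4, e=sp−y=-0.5; I=3.5, D=e−e_prev=-4.5; u=2·(-0.5)+5/4·3.5+5/4·(-4.5)=-2.25; next y=-3/5·4.5+1/4·(-2.25)=-3.2625
n=2: y=-3.2625, sp=4, e=sp−y=7.2625; I=10.7625, D=e−e_prev=7.7625; u=2·7.2625+5/4·10.7625+5/4·7.7625=37.68125; next y=-3/5·(-3.2625)+1/4·37.68125≈11.377813
n=3: y≈11.377813, sp=1, e=sp−y≈-10.377813; I≈0.384688, D=e−e_prev≈-17.640313; u=2·(-10.377813)+5/4·0.384688+5/4·(-17.640313)≈-42.325156; next y=-3/5·11.377813+1/4·(-42.325156)≈-17.407977
n=4: y≈-17.407977, sp=1, e=sp−y≈18.407977; I≈18.792664, D=e−e_prev≈28.785789; u=2·18.407977+5/4·18.792664+5/4·28.785789≈96.289020; next y=-3/5·(-17.407977)+1/4·96.289020≈34.517041
n=5: y≈34.517041, sp=1, e=sp−y≈-33.517041; I≈-14.724377, D=e−e_prev≈-51.925017; u=2·(-33.517041)+5/4·(-14.724377)+5/4·(-51.925017)≈-150.345824; next y=-3/5·34.517041+1/4·(-150.345824)≈-58.296681
n=6: y≈-58.296681, sp=1, e=sp−y≈59.296681; I≈44.572304, D=e−e_prev≈92.813721; u=2·59.296681+5/4·44.572304+5/4·92.813721≈290.325893; next y=-3/5·(-58.296681)+1/4·290.325893≈107.559482
n=7: y≈107.559482, sp=1, e=sp−y≈-106.559482; I≈-61.987178, D=e−e_prev≈-165.856162; u=2·(-106.559482)+5/4·(-61.987178)+5/4·(-165.856162)≈-497.923138; next y=-3/5·107.559482+1/4·(-497.923138)≈-189.016473
n=8: y≈-189.016473, sp=1, e=sp−y≈190.016473; I≈128.029296, D=e−e_prev≈296.575955; u=2·190.016473+5/4·128.029296+5/4·296.575955≈910.789510; next y=-3/5·(-189.016473)+1/4·910.789510≈341.107261

0 4 18.000 0.000
1 4 -2.250 4.500
2 4 37.681 -3.263
3 1 -42.325 11.378
4 1 96.289 -17.408
5 1 -150.346 34.517
6 1 290.326 -58.297
7 1 -497.923 107.559
8 1 910.790 -189.016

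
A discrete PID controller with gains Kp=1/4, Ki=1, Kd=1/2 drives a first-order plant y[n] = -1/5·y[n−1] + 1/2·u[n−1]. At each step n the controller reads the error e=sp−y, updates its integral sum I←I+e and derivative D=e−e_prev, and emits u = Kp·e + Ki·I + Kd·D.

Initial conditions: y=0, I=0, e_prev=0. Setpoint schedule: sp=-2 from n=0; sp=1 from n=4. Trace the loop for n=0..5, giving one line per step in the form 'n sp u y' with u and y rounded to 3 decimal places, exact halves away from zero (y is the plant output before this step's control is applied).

(exact arithmetic carried between steps; '≈' marks a value shown rounded to 6 d.p. or computed from one; I and e_prev carry over from the previous line; the table rounds u and y to 3 d.p., halves away from zero)
n=0: y=0, sp=-2, e=sp−y=-2; I=-2, D=e−e_prev=-2; u=1/4·(-2)+1·(-2)+1/2·(-2)=-3.5; next y=-1/5·0+1/2·(-3.5)=-1.75
n=1: y=-1.75, sp=-2, e=sp−y=-0.25; I=-2.25, D=e−e_prev=1.75; u=1/4·(-0.25)+1·(-2.25)+1/2·1.75=-1.4375; next y=-1/5·(-1.75)+1/2·(-1.4375)=-0.36875
n=2: y=-0.36875, sp=-2, e=sp−y=-1.63125; I=-3.88125, D=e−e_prev=-1.38125; u=1/4·(-1.63125)+1·(-3.88125)+1/2·(-1.38125)≈-4.979688; next y=-1/5·(-0.36875)+1/2·(-4.979688)≈-2.416094
n=3: y≈-2.416094, sp=-2, e=sp−y≈0.416094; I≈-3.465156, D=e−e_prev≈2.047344; u=1/4·0.416094+1·(-3.465156)+1/2·2.047344≈-2.337461; next y=-1/5·(-2.416094)+1/2·(-2.337461)≈-0.685512
n=4: y≈-0.685512, sp=1, e=sp−y≈1.685512; I≈-1.779645, D=e−e_prev≈1.269418; u=1/4·1.685512+1·(-1.779645)+1/2·1.269418≈-0.723558; next y=-1/5·(-0.685512)+1/2·(-0.723558)≈-0.224676
n=5: y≈-0.224676, sp=1, e=sp−y≈1.224676; I≈-0.554968, D=e−e_prev≈-0.460835; u=1/4·1.224676+1·(-0.554968)+1/2·(-0.460835)≈-0.479217; next y=-1/5·(-0.224676)+1/2·(-0.479217)≈-0.194673

0 -2 -3.500 0.000
1 -2 -1.438 -1.750
2 -2 -4.980 -0.369
3 -2 -2.337 -2.416
4 1 -0.724 -0.686
5 1 -0.479 -0.225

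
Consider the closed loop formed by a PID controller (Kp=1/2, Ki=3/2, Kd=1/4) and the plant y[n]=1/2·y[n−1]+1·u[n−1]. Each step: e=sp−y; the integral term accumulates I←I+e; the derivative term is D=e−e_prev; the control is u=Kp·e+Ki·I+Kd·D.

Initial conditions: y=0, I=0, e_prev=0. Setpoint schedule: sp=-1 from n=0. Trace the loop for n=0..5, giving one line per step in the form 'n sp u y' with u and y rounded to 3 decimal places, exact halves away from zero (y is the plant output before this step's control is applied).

0 -1 -2.250 0.000
1 -1 1.563 -2.250
2 -1 -3.172 0.438
3 -1 2.973 -2.953
4 -1 -4.956 1.496
5 -1 5.246 -4.208

(exact arithmetic carried between steps; '≈' marks a value shown rounded to 6 d.p. or computed from one; I and e_prev carry over from the previous line; the table rounds u and y to 3 d.p., halves away from zero)
n=0: y=0, sp=-1, e=sp−y=-1; I=-1, D=e−e_prev=-1; u=1/2·(-1)+3/2·(-1)+1/4·(-1)=-2.25; next y=1/2·0+1·(-2.25)=-2.25
n=1: y=-2.25, sp=-1, e=sp−y=1.25; I=0.25, D=e−e_prev=2.25; u=1/2·1.25+3/2·0.25+1/4·2.25=1.5625; next y=1/2·(-2.25)+1·1.5625=0.4375
n=2: y=0.4375, sp=-1, e=sp−y=-1.4375; I=-1.1875, D=e−e_prev=-2.6875; u=1/2·(-1.4375)+3/2·(-1.1875)+1/4·(-2.6875)=-3.171875; next y=1/2·0.4375+1·(-3.171875)=-2.953125
n=3: y=-2.953125, sp=-1, e=sp−y=1.953125; I=0.765625, D=e−e_prev=3.390625; u=1/2·1.953125+3/2·0.765625+1/4·3.390625≈2.972656; next y=1/2·(-2.953125)+1·2.972656≈1.496094
n=4: y≈1.496094, sp=-1, e=sp−y≈-2.496094; I≈-1.730469, D=e−e_prev≈-4.449219; u=1/2·(-2.496094)+3/2·(-1.730469)+1/4·(-4.449219)≈-4.956055; next y=1/2·1.496094+1·(-4.956055)≈-4.208008
n=5: y≈-4.208008, sp=-1, e=sp−y≈3.208008; I≈1.477539, D=e−e_prev≈5.704102; u=1/2·3.208008+3/2·1.477539+1/4·5.704102≈5.246338; next y=1/2·(-4.208008)+1·5.246338≈3.142334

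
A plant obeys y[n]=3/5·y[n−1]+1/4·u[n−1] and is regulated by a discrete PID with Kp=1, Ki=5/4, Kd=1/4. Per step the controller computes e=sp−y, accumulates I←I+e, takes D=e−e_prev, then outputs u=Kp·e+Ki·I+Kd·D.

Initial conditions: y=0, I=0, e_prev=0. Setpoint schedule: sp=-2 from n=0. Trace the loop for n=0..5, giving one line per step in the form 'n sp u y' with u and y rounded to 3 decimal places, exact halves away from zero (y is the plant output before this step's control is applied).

(exact arithmetic carried between steps; '≈' marks a value shown rounded to 6 d.p. or computed from one; I and e_prev carry over from the previous line; the table rounds u and y to 3 d.p., halves away from zero)
n=0: y=0, sp=-2, e=sp−y=-2; I=-2, D=e−e_prev=-2; u=1·(-2)+5/4·(-2)+1/4·(-2)=-5; next y=3/5·0+1/4·(-5)=-1.25
n=1: y=-1.25, sp=-2, e=sp−y=-0.75; I=-2.75, D=e−e_prev=1.25; u=1·(-0.75)+5/4·(-2.75)+1/4·1.25=-3.875; next y=3/5·(-1.25)+1/4·(-3.875)=-1.71875
n=2: y=-1.71875, sp=-2, e=sp−y=-0.28125; I=-3.03125, D=e−e_prev=0.46875; u=1·(-0.28125)+5/4·(-3.03125)+1/4·0.46875=-3.953125; next y=3/5·(-1.71875)+1/4·(-3.953125)≈-2.019531
n=3: y≈-2.019531, sp=-2, e=sp−y≈0.019531; I≈-3.011719, D=e−e_prev≈0.300781; u=1·0.019531+5/4·(-3.011719)+1/4·0.300781≈-3.669922; next y=3/5·(-2.019531)+1/4·(-3.669922)≈-2.129199
n=4: y≈-2.129199, sp=-2, e=sp−y≈0.129199; I≈-2.882520, D=e−e_prev≈0.109668; u=1·0.129199+5/4·(-2.882520)+1/4·0.109668≈-3.446533; next y=3/5·(-2.129199)+1/4·(-3.446533)≈-2.139153
n=5: y≈-2.139153, sp=-2, e=sp−y≈0.139153; I≈-2.743367, D=e−e_prev≈0.009954; u=1·0.139153+5/4·(-2.743367)+1/4·0.009954≈-3.287567; next y=3/5·(-2.139153)+1/4·(-3.287567)≈-2.105383

0 -2 -5.000 0.000
1 -2 -3.875 -1.250
2 -2 -3.953 -1.719
3 -2 -3.670 -2.020
4 -2 -3.447 -2.129
5 -2 -3.288 -2.139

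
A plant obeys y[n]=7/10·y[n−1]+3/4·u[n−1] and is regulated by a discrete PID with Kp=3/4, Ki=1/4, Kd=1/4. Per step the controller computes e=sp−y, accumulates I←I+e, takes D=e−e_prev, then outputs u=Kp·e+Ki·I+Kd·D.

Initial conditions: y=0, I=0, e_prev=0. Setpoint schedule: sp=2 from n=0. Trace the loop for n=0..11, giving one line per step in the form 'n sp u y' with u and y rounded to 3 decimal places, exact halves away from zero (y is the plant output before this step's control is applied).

(exact arithmetic carried between steps; '≈' marks a value shown rounded to 6 d.p. or computed from one; I and e_prev carry over from the previous line; the table rounds u and y to 3 d.p., halves away from zero)
n=0: y=0, sp=2, e=sp−y=2; I=2, D=e−e_prev=2; u=3/4·2+1/4·2+1/4·2=2.5; next y=7/10·0+3/4·2.5=1.875
n=1: y=1.875, sp=2, e=sp−y=0.125; I=2.125, D=e−e_prev=-1.875; u=3/4·0.125+1/4·2.125+1/4·(-1.875)=0.15625; next y=7/10·1.875+3/4·0.15625≈1.429688
n=2: y≈1.429688, sp=2, e=sp−y≈0.570313; I≈2.695313, D=e−e_prev≈0.445313; u=3/4·0.570313+1/4·2.695313+1/4·0.445313≈1.212891; next y=7/10·1.429688+3/4·1.212891≈1.910449
n=3: y≈1.910449, sp=2, e=sp−y≈0.089551; I≈2.784863, D=e−e_prev≈-0.480762; u=3/4·0.089551+1/4·2.784863+1/4·(-0.480762)≈0.643188; next y=7/10·1.910449+3/4·0.643188≈1.819706
n=4: y≈1.819706, sp=2, e=sp−y≈0.180294; I≈2.965157, D=e−e_prev≈0.090743; u=3/4·0.180294+1/4·2.965157+1/4·0.090743≈0.899196; next y=7/10·1.819706+3/4·0.899196≈1.948191
n=5: y≈1.948191, sp=2, e=sp−y≈0.051809; I≈3.016967, D=e−e_prev≈-0.128485; u=3/4·0.051809+1/4·3.016967+1/4·(-0.128485)≈0.760977; next y=7/10·1.948191+3/4·0.760977≈1.934467
n=6: y≈1.934467, sp=2, e=sp−y≈0.065533; I≈3.082500, D=e−e_prev≈0.013724; u=3/4·0.065533+1/4·3.082500+1/4·0.013724≈0.823206; next y=7/10·1.934467+3/4·0.823206≈1.971531
n=7: y≈1.971531, sp=2, e=sp−y≈0.028469; I≈3.110969, D=e−e_prev≈-0.037065; u=3/4·0.028469+1/4·3.110969+1/4·(-0.037065)≈0.789828; next y=7/10·1.971531+3/4·0.789828≈1.972443
n=8: y≈1.972443, sp=2, e=sp−y≈0.027557; I≈3.138526, D=e−e_prev≈-0.000911; u=3/4·0.027557+1/4·3.138526+1/4·(-0.000911)≈0.805072; next y=7/10·1.972443+3/4·0.805072≈1.984514
n=9: y≈1.984514, sp=2, e=sp−y≈0.015486; I≈3.154013, D=e−e_prev≈-0.012071; u=3/4·0.015486+1/4·3.154013+1/4·(-0.012071)≈0.797100; next y=7/10·1.984514+3/4·0.797100≈1.986985
n=10: y≈1.986985, sp=2, e=sp−y≈0.013015; I≈3.167028, D=e−e_prev≈-0.002471; u=3/4·0.013015+1/4·3.167028+1/4·(-0.002471)≈0.800901; next y=7/10·1.986985+3/4·0.800901≈1.991565
n=11: y≈1.991565, sp=2, e=sp−y≈0.008435; I≈3.175463, D=e−e_prev≈-0.004580; u=3/4·0.008435+1/4·3.175463+1/4·(-0.004580)≈0.799047; next y=7/10·1.991565+3/4·0.799047≈1.993381

0 2 2.500 0.000
1 2 0.156 1.875
2 2 1.213 1.430
3 2 0.643 1.910
4 2 0.899 1.820
5 2 0.761 1.948
6 2 0.823 1.934
7 2 0.790 1.972
8 2 0.805 1.972
9 2 0.797 1.985
10 2 0.801 1.987
11 2 0.799 1.992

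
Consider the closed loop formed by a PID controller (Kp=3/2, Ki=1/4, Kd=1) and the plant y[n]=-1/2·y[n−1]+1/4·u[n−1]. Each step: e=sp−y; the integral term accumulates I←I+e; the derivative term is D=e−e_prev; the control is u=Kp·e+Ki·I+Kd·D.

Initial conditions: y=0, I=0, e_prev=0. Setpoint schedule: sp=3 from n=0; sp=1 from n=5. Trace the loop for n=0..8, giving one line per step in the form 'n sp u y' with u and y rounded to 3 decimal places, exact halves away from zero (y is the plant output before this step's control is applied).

0 3 8.250 0.000
1 3 0.328 2.063
2 3 10.907 -0.949
3 3 -2.531 3.201
4 3 16.515 -2.234
5 1 -13.679 5.246
6 1 25.781 -6.043
7 1 -26.396 9.466
8 1 44.193 -11.332

(exact arithmetic carried between steps; '≈' marks a value shown rounded to 6 d.p. or computed from one; I and e_prev carry over from the previous line; the table rounds u and y to 3 d.p., halves away from zero)
n=0: y=0, sp=3, e=sp−y=3; I=3, D=e−e_prev=3; u=3/2·3+1/4·3+1·3=8.25; next y=-1/2·0+1/4·8.25=2.0625
n=1: y=2.0625, sp=3, e=sp−y=0.9375; I=3.9375, D=e−e_prev=-2.0625; u=3/2·0.9375+1/4·3.9375+1·(-2.0625)=0.328125; next y=-1/2·2.0625+1/4·0.328125≈-0.949219
n=2: y≈-0.949219, sp=3, e=sp−y≈3.949219; I≈7.886719, D=e−e_prev≈3.011719; u=3/2·3.949219+1/4·7.886719+1·3.011719≈10.907227; next y=-1/2·(-0.949219)+1/4·10.907227≈3.201416
n=3: y≈3.201416, sp=3, e=sp−y≈-0.201416; I≈7.685303, D=e−e_prev≈-4.150635; u=3/2·(-0.201416)+1/4·7.685303+1·(-4.150635)≈-2.531433; next y=-1/2·3.201416+1/4·(-2.531433)≈-2.233566
n=4: y≈-2.233566, sp=3, e=sp−y≈5.233566; I≈12.918869, D=e−e_prev≈5.434982; u=3/2·5.233566+1/4·12.918869+1·5.434982≈16.515049; next y=-1/2·(-2.233566)+1/4·16.515049≈5.245545
n=5: y≈5.245545, sp=1, e=sp−y≈-4.245545; I≈8.673324, D=e−e_prev≈-9.479112; u=3/2·(-4.245545)+1/4·8.673324+1·(-9.479112)≈-13.679099; next y=-1/2·5.245545+1/4·(-13.679099)≈-6.042547
n=6: y≈-6.042547, sp=1, e=sp−y≈7.042547; I≈15.715871, D=e−e_prev≈11.288093; u=3/2·7.042547+1/4·15.715871+1·11.288093≈25.780882; next y=-1/2·(-6.042547)+1/4·25.780882≈9.466494
n=7: y≈9.466494, sp=1, e=sp−y≈-8.466494; I≈7.249377, D=e−e_prev≈-15.509042; u=3/2·(-8.466494)+1/4·7.249377+1·(-15.509042)≈-26.396438; next y=-1/2·9.466494+1/4·(-26.396438)≈-11.332357
n=8: y≈-11.332357, sp=1, e=sp−y≈12.332357; I≈19.581734, D=e−e_prev≈20.798851; u=3/2·12.332357+1/4·19.581734+1·20.798851≈44.192819; next y=-1/2·(-11.332357)+1/4·44.192819≈16.714383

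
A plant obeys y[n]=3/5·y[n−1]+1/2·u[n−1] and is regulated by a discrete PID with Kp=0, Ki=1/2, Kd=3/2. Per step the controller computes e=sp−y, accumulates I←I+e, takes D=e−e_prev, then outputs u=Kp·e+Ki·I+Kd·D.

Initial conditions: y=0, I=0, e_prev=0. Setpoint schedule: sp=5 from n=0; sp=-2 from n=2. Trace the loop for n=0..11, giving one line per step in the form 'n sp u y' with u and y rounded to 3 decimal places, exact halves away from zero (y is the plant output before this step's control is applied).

0 5 10.000 0.000
1 5 -5.000 5.000
2 -2 -2.500 0.500
3 -2 2.900 -0.950
4 -2 -3.460 0.880
5 -2 2.009 -1.202
6 -2 -4.484 0.283
7 -2 1.313 -2.072
8 -2 -5.154 -0.587
9 -2 1.052 -2.929
10 -2 -5.392 -1.232
11 -2 1.177 -3.435

(exact arithmetic carried between steps; '≈' marks a value shown rounded to 6 d.p. or computed from one; I and e_prev carry over from the previous line; the table rounds u and y to 3 d.p., halves away from zero)
n=0: y=0, sp=5, e=sp−y=5; I=5, D=e−e_prev=5; u=0·5+1/2·5+3/2·5=10; next y=3/5·0+1/2·10=5
n=1: y=5, sp=5, e=sp−y=0; I=5, D=e−e_prev=-5; u=0·0+1/2·5+3/2·(-5)=-5; next y=3/5·5+1/2·(-5)=0.5
n=2: y=0.5, sp=-2, e=sp−y=-2.5; I=2.5, D=e−e_prev=-2.5; u=0·(-2.5)+1/2·2.5+3/2·(-2.5)=-2.5; next y=3/5·0.5+1/2·(-2.5)=-0.95
n=3: y=-0.95, sp=-2, e=sp−y=-1.05; I=1.45, D=e−e_prev=1.45; u=0·(-1.05)+1/2·1.45+3/2·1.45=2.9; next y=3/5·(-0.95)+1/2·2.9=0.88
n=4: y=0.88, sp=-2, e=sp−y=-2.88; I=-1.43, D=e−e_prev=-1.83; u=0·(-2.88)+1/2·(-1.43)+3/2·(-1.83)=-3.46; next y=3/5·0.88+1/2·(-3.46)=-1.202
n=5: y=-1.202, sp=-2, e=sp−y=-0.798; I=-2.228, D=e−e_prev=2.082; u=0·(-0.798)+1/2·(-2.228)+3/2·2.082=2.009; next y=3/5·(-1.202)+1/2·2.009=0.2833
n=6: y=0.2833, sp=-2, e=sp−y=-2.2833; I=-4.5113, D=e−e_prev=-1.4853; u=0·(-2.2833)+1/2·(-4.5113)+3/2·(-1.4853)=-4.4836; next y=3/5·0.2833+1/2·(-4.4836)=-2.07182
n=7: y=-2.07182, sp=-2, e=sp−y=0.07182; I=-4.43948, D=e−e_prev=2.35512; u=0·0.07182+1/2·(-4.43948)+3/2·2.35512=1.31294; next y=3/5·(-2.07182)+1/2·1.31294=-0.586622
n=8: y=-0.586622, sp=-2, e=sp−y=-1.413378; I=-5.852858, D=e−e_prev=-1.485198; u=0·(-1.413378)+1/2·(-5.852858)+3/2·(-1.485198)=-5.154226; next y=3/5·(-0.586622)+1/2·(-5.154226)≈-2.929086
n=9: y≈-2.929086, sp=-2, e=sp−y≈0.929086; I≈-4.923772, D=e−e_prev≈2.342464; u=0·0.929086+1/2·(-4.923772)+3/2·2.342464≈1.051810; next y=3/5·(-2.929086)+1/2·1.051810≈-1.231547
n=10: y≈-1.231547, sp=-2, e=sp−y≈-0.768453; I≈-5.692225, D=e−e_prev≈-1.697540; u=0·(-0.768453)+1/2·(-5.692225)+3/2·(-1.697540)≈-5.392422; next y=3/5·(-1.231547)+1/2·(-5.392422)≈-3.435139
n=11: y≈-3.435139, sp=-2, e=sp−y≈1.435139; I≈-4.257086, D=e−e_prev≈2.203592; u=0·1.435139+1/2·(-4.257086)+3/2·2.203592≈1.176846; next y=3/5·(-3.435139)+1/2·1.176846≈-1.472661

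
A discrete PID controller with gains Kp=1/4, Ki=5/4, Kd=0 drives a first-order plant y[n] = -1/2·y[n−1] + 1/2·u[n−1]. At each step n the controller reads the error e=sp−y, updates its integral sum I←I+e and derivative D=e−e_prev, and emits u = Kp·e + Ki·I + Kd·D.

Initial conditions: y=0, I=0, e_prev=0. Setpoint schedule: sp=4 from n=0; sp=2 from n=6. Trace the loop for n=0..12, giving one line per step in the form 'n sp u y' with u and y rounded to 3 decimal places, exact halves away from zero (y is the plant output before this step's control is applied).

(exact arithmetic carried between steps; '≈' marks a value shown rounded to 6 d.p. or computed from one; I and e_prev carry over from the previous line; the table rounds u and y to 3 d.p., halves away from zero)
n=0: y=0, sp=4, e=sp−y=4; I=4, D=e−e_prev=4; u=1/4·4+5/4·4+0·4=6; next y=-1/2·0+1/2·6=3
n=1: y=3, sp=4, e=sp−y=1; I=5, D=e−e_prev=-3; u=1/4·1+5/4·5+0·(-3)=6.5; next y=-1/2·3+1/2·6.5=1.75
n=2: y=1.75, sp=4, e=sp−y=2.25; I=7.25, D=e−e_prev=1.25; u=1/4·2.25+5/4·7.25+0·1.25=9.625; next y=-1/2·1.75+1/2·9.625=3.9375
n=3: y=3.9375, sp=4, e=sp−y=0.0625; I=7.3125, D=e−e_prev=-2.1875; u=1/4·0.0625+5/4·7.3125+0·(-2.1875)=9.15625; next y=-1/2·3.9375+1/2·9.15625=2.609375
n=4: y=2.609375, sp=4, e=sp−y=1.390625; I=8.703125, D=e−e_prev=1.328125; u=1/4·1.390625+5/4·8.703125+0·1.328125≈11.226563; next y=-1/2·2.609375+1/2·11.226563≈4.308594
n=5: y≈4.308594, sp=4, e=sp−y≈-0.308594; I≈8.394531, D=e−e_prev≈-1.699219; u=1/4·(-0.308594)+5/4·8.394531+0·(-1.699219)≈10.416016; next y=-1/2·4.308594+1/2·10.416016≈3.053711
n=6: y≈3.053711, sp=2, e=sp−y≈-1.053711; I≈7.340820, D=e−e_prev≈-0.745117; u=1/4·(-1.053711)+5/4·7.340820+0·(-0.745117)≈8.912598; next y=-1/2·3.053711+1/2·8.912598≈2.929443
n=7: y≈2.929443, sp=2, e=sp−y≈-0.929443; I≈6.411377, D=e−e_prev≈0.124268; u=1/4·(-0.929443)+5/4·6.411377+0·0.124268≈7.781860; next y=-1/2·2.929443+1/2·7.781860≈2.426208
n=8: y≈2.426208, sp=2, e=sp−y≈-0.426208; I≈5.985168, D=e−e_prev≈0.503235; u=1/4·(-0.426208)+5/4·5.985168+0·0.503235≈7.374908; next y=-1/2·2.426208+1/2·7.374908≈2.474350
n=9: y≈2.474350, sp=2, e=sp−y≈-0.474350; I≈5.510818, D=e−e_prev≈-0.048141; u=1/4·(-0.474350)+5/4·5.510818+0·(-0.048141)≈6.769936; next y=-1/2·2.474350+1/2·6.769936≈2.147793
n=10: y≈2.147793, sp=2, e=sp−y≈-0.147793; I≈5.363026, D=e−e_prev≈0.326557; u=1/4·(-0.147793)+5/4·5.363026+0·0.326557≈6.666834; next y=-1/2·2.147793+1/2·6.666834≈2.259521
n=11: y≈2.259521, sp=2, e=sp−y≈-0.259521; I≈5.103505, D=e−e_prev≈-0.111728; u=1/4·(-0.259521)+5/4·5.103505+0·(-0.111728)≈6.314501; next y=-1/2·2.259521+1/2·6.314501≈2.027490
n=12: y≈2.027490, sp=2, e=sp−y≈-0.027490; I≈5.076015, D=e−e_prev≈0.232030; u=1/4·(-0.027490)+5/4·5.076015+0·0.232030≈6.338146; next y=-1/2·2.027490+1/2·6.338146≈2.155328

0 4 6.000 0.000
1 4 6.500 3.000
2 4 9.625 1.750
3 4 9.156 3.938
4 4 11.227 2.609
5 4 10.416 4.309
6 2 8.913 3.054
7 2 7.782 2.929
8 2 7.375 2.426
9 2 6.770 2.474
10 2 6.667 2.148
11 2 6.315 2.260
12 2 6.338 2.027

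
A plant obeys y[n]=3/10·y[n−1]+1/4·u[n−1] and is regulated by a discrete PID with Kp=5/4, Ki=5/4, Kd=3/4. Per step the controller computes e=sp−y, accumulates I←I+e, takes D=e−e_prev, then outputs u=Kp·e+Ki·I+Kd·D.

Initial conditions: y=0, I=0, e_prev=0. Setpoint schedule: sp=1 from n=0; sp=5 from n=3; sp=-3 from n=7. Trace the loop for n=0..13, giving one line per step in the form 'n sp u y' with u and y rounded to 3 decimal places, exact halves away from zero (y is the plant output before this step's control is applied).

0 1 3.250 0.000
1 1 1.109 0.813
2 1 2.900 0.521
3 5 15.109 0.881
4 5 7.257 4.042
5 5 14.124 3.027
6 5 11.239 4.439
7 -3 -12.034 4.141
8 -3 4.016 -1.766
9 -3 -9.238 0.474
10 -3 -3.316 -2.167
11 -3 -8.574 -1.479
12 -3 -6.358 -2.587
13 -3 -8.425 -2.366

(exact arithmetic carried between steps; '≈' marks a value shown rounded to 6 d.p. or computed from one; I and e_prev carry over from the previous line; the table rounds u and y to 3 d.p., halves away from zero)
n=0: y=0, sp=1, e=sp−y=1; I=1, D=e−e_prev=1; u=5/4·1+5/4·1+3/4·1=3.25; next y=3/10·0+1/4·3.25=0.8125
n=1: y=0.8125, sp=1, e=sp−y=0.1875; I=1.1875, D=e−e_prev=-0.8125; u=5/4·0.1875+5/4·1.1875+3/4·(-0.8125)=1.109375; next y=3/10·0.8125+1/4·1.109375≈0.521094
n=2: y≈0.521094, sp=1, e=sp−y≈0.478906; I≈1.666406, D=e−e_prev≈0.291406; u=5/4·0.478906+5/4·1.666406+3/4·0.291406≈2.900195; next y=3/10·0.521094+1/4·2.900195≈0.881377
n=3: y≈0.881377, sp=5, e=sp−y≈4.118623; I≈5.785029, D=e−e_prev≈3.639717; u=5/4·4.118623+5/4·5.785029+3/4·3.639717≈15.109353; next y=3/10·0.881377+1/4·15.109353≈4.041751
n=4: y≈4.041751, sp=5, e=sp−y≈0.958249; I≈6.743278, D=e−e_prev≈-3.160374; u=5/4·0.958249+5/4·6.743278+3/4·(-3.160374)≈7.256627; next y=3/10·4.041751+1/4·7.256627≈3.026682
n=5: y≈3.026682, sp=5, e=sp−y≈1.973318; I≈8.716596, D=e−e_prev≈1.015069; u=5/4·1.973318+5/4·8.716596+3/4·1.015069≈14.123694; next y=3/10·3.026682+1/4·14.123694≈4.438928
n=6: y≈4.438928, sp=5, e=sp−y≈0.561072; I≈9.277668, D=e−e_prev≈-1.412246; u=5/4·0.561072+5/4·9.277668+3/4·(-1.412246)≈11.239240; next y=3/10·4.438928+1/4·11.239240≈4.141488
n=7: y≈4.141488, sp=-3, e=sp−y≈-7.141488; I≈2.136179, D=e−e_prev≈-7.702560; u=5/4·(-7.141488)+5/4·2.136179+3/4·(-7.702560)≈-12.033557; next y=3/10·4.141488+1/4·(-12.033557)≈-1.765943
n=8: y≈-1.765943, sp=-3, e=sp−y≈-1.234057; I≈0.902122, D=e−e_prev≈5.907431; u=5/4·(-1.234057)+5/4·0.902122+3/4·5.907431≈4.015654; next y=3/10·(-1.765943)+1/4·4.015654≈0.474131
n=9: y≈0.474131, sp=-3, e=sp−y≈-3.474131; I≈-2.572009, D=e−e_prev≈-2.240073; u=5/4·(-3.474131)+5/4·(-2.572009)+3/4·(-2.240073)≈-9.237729; next y=3/10·0.474131+1/4·(-9.237729)≈-2.167193
n=10: y≈-2.167193, sp=-3, e=sp−y≈-0.832807; I≈-3.404816, D=e−e_prev≈2.641324; u=5/4·(-0.832807)+5/4·(-3.404816)+3/4·2.641324≈-3.316035; next y=3/10·(-2.167193)+1/4·(-3.316035)≈-1.479167
n=11: y≈-1.479167, sp=-3, e=sp−y≈-1.520833; I≈-4.925649, D=e−e_prev≈-0.688026; u=5/4·(-1.520833)+5/4·(-4.925649)+3/4·(-0.688026)≈-8.574122; next y=3/10·(-1.479167)+1/4·(-8.574122)≈-2.587281
n=12: y≈-2.587281, sp=-3, e=sp−y≈-0.412719; I≈-5.338368, D=e−e_prev≈1.108114; u=5/4·(-0.412719)+5/4·(-5.338368)+3/4·1.108114≈-6.357774; next y=3/10·(-2.587281)+1/4·(-6.357774)≈-2.365628
n=13: y≈-2.365628, sp=-3, e=sp−y≈-0.634372; I≈-5.972741, D=e−e_prev≈-0.221653; u=5/4·(-0.634372)+5/4·(-5.972741)+3/4·(-0.221653)≈-8.425131; next y=3/10·(-2.365628)+1/4·(-8.425131)≈-2.815971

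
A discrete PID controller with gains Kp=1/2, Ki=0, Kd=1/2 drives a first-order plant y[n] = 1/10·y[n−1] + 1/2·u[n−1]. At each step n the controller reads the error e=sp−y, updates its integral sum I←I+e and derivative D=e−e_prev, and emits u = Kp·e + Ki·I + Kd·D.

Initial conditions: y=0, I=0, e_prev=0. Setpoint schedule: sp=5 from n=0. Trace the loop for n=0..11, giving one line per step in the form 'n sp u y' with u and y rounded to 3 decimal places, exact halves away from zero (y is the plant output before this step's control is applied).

(exact arithmetic carried between steps; '≈' marks a value shown rounded to 6 d.p. or computed from one; I and e_prev carry over from the previous line; the table rounds u and y to 3 d.p., halves away from zero)
n=0: y=0, sp=5, e=sp−y=5; I=5, D=e−e_prev=5; u=1/2·5+0·5+1/2·5=5; next y=1/10·0+1/2·5=2.5
n=1: y=2.5, sp=5, e=sp−y=2.5; I=7.5, D=e−e_prev=-2.5; u=1/2·2.5+0·7.5+1/2·(-2.5)=0; next y=1/10·2.5+1/2·0=0.25
n=2: y=0.25, sp=5, e=sp−y=4.75; I=12.25, D=e−e_prev=2.25; u=1/2·4.75+0·12.25+1/2·2.25=3.5; next y=1/10·0.25+1/2·3.5=1.775
n=3: y=1.775, sp=5, e=sp−y=3.225; I=15.475, D=e−e_prev=-1.525; u=1/2·3.225+0·15.475+1/2·(-1.525)=0.85; next y=1/10·1.775+1/2·0.85=0.6025
n=4: y=0.6025, sp=5, e=sp−y=4.3975; I=19.8725, D=e−e_prev=1.1725; u=1/2·4.3975+0·19.8725+1/2·1.1725=2.785; next y=1/10·0.6025+1/2·2.785=1.45275
n=5: y=1.45275, sp=5, e=sp−y=3.54725; I=23.41975, D=e−e_prev=-0.85025; u=1/2·3.54725+0·23.41975+1/2·(-0.85025)=1.3485; next y=1/10·1.45275+1/2·1.3485=0.819525
n=6: y=0.819525, sp=5, e=sp−y=4.180475; I=27.600225, D=e−e_prev=0.633225; u=1/2·4.180475+0·27.600225+1/2·0.633225=2.40685; next y=1/10·0.819525+1/2·2.40685≈1.285378
n=7: y≈1.285378, sp=5, e=sp−y≈3.714623; I≈31.314848, D=e−e_prev≈-0.465853; u=1/2·3.714623+0·31.314848+1/2·(-0.465853)≈1.624385; next y=1/10·1.285378+1/2·1.624385≈0.940730
n=8: y≈0.940730, sp=5, e=sp−y≈4.059270; I≈35.374117, D=e−e_prev≈0.344647; u=1/2·4.059270+0·35.374117+1/2·0.344647≈2.201959; next y=1/10·0.940730+1/2·2.201959≈1.195052
n=9: y≈1.195052, sp=5, e=sp−y≈3.804948; I≈39.179065, D=e−e_prev≈-0.254322; u=1/2·3.804948+0·39.179065+1/2·(-0.254322)≈1.775313; next y=1/10·1.195052+1/2·1.775313≈1.007162
n=10: y≈1.007162, sp=5, e=sp−y≈3.992838; I≈43.171903, D=e−e_prev≈0.187891; u=1/2·3.992838+0·43.171903+1/2·0.187891≈2.090364; next y=1/10·1.007162+1/2·2.090364≈1.145898
n=11: y≈1.145898, sp=5, e=sp−y≈3.854102; I≈47.026005, D=e−e_prev≈-0.138737; u=1/2·3.854102+0·47.026005+1/2·(-0.138737)≈1.857682; next y=1/10·1.145898+1/2·1.857682≈1.043431

0 5 5.000 0.000
1 5 0.000 2.500
2 5 3.500 0.250
3 5 0.850 1.775
4 5 2.785 0.603
5 5 1.349 1.453
6 5 2.407 0.820
7 5 1.624 1.285
8 5 2.202 0.941
9 5 1.775 1.195
10 5 2.090 1.007
11 5 1.858 1.146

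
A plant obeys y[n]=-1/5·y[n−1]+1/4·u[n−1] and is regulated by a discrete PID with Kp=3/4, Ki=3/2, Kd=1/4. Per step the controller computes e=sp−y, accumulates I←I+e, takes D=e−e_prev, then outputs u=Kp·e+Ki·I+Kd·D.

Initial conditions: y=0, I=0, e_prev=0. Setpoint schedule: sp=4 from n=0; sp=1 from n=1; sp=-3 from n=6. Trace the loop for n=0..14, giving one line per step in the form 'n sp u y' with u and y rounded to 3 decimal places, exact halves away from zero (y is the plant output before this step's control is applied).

0 4 10.000 0.000
1 1 1.250 2.500
2 1 7.094 -0.188
3 1 3.207 1.811
4 1 5.919 0.440
5 1 4.036 1.392
6 -3 -4.661 0.731
7 -3 -4.317 -1.311
8 -3 -8.596 -0.817
9 -3 -8.826 -1.986
10 -3 -11.080 -1.809
11 -3 -11.325 -2.408
12 -3 -12.509 -2.350
13 -3 -12.701 -2.657
14 -3 -13.326 -2.644

(exact arithmetic carried between steps; '≈' marks a value shown rounded to 6 d.p. or computed from one; I and e_prev carry over from the previous line; the table rounds u and y to 3 d.p., halves away from zero)
n=0: y=0, sp=4, e=sp−y=4; I=4, D=e−e_prev=4; u=3/4·4+3/2·4+1/4·4=10; next y=-1/5·0+1/4·10=2.5
n=1: y=2.5, sp=1, e=sp−y=-1.5; I=2.5, D=e−e_prev=-5.5; u=3/4·(-1.5)+3/2·2.5+1/4·(-5.5)=1.25; next y=-1/5·2.5+1/4·1.25=-0.1875
n=2: y=-0.1875, sp=1, e=sp−y=1.1875; I=3.6875, D=e−e_prev=2.6875; u=3/4·1.1875+3/2·3.6875+1/4·2.6875=7.09375; next y=-1/5·(-0.1875)+1/4·7.09375≈1.810938
n=3: y≈1.810938, sp=1, e=sp−y≈-0.810938; I≈2.876563, D=e−e_prev≈-1.998438; u=3/4·(-0.810938)+3/2·2.876563+1/4·(-1.998438)≈3.207031; next y=-1/5·1.810938+1/4·3.207031≈0.439570
n=4: y≈0.439570, sp=1, e=sp−y≈0.560430; I≈3.436992, D=e−e_prev≈1.371367; u=3/4·0.560430+3/2·3.436992+1/4·1.371367≈5.918652; next y=-1/5·0.439570+1/4·5.918652≈1.391749
n=5: y≈1.391749, sp=1, e=sp−y≈-0.391749; I≈3.045243, D=e−e_prev≈-0.952179; u=3/4·(-0.391749)+3/2·3.045243+1/4·(-0.952179)≈4.036008; next y=-1/5·1.391749+1/4·4.036008≈0.730652
n=6: y≈0.730652, sp=-3, e=sp−y≈-3.730652; I≈-0.685409, D=e−e_prev≈-3.338903; u=3/4·(-3.730652)+3/2·(-0.685409)+1/4·(-3.338903)≈-4.660829; next y=-1/5·0.730652+1/4·(-4.660829)≈-1.311338
n=7: y≈-1.311338, sp=-3, e=sp−y≈-1.688662; I≈-2.374071, D=e−e_prev≈2.041990; u=3/4·(-1.688662)+3/2·(-2.374071)+1/4·2.041990≈-4.317107; next y=-1/5·(-1.311338)+1/4·(-4.317107)≈-0.817009
n=8: y≈-0.817009, sp=-3, e=sp−y≈-2.182991; I≈-4.557062, D=e−e_prev≈-0.494329; u=3/4·(-2.182991)+3/2·(-4.557062)+1/4·(-0.494329)≈-8.596419; next y=-1/5·(-0.817009)+1/4·(-8.596419)≈-1.985703
n=9: y≈-1.985703, sp=-3, e=sp−y≈-1.014297; I≈-5.571359, D=e−e_prev≈1.168694; u=3/4·(-1.014297)+3/2·(-5.571359)+1/4·1.168694≈-8.825589; next y=-1/5·(-1.985703)+1/4·(-8.825589)≈-1.809257
n=10: y≈-1.809257, sp=-3, e=sp−y≈-1.190743; I≈-6.762103, D=e−e_prev≈-0.176446; u=3/4·(-1.190743)+3/2·(-6.762103)+1/4·(-0.176446)≈-11.080324; next y=-1/5·(-1.809257)+1/4·(-11.080324)≈-2.408230
n=11: y≈-2.408230, sp=-3, e=sp−y≈-0.591770; I≈-7.353873, D=e−e_prev≈0.598973; u=3/4·(-0.591770)+3/2·(-7.353873)+1/4·0.598973≈-11.324895; next y=-1/5·(-2.408230)+1/4·(-11.324895)≈-2.349578
n=12: y≈-2.349578, sp=-3, e=sp−y≈-0.650422; I≈-8.004296, D=e−e_prev≈-0.058652; u=3/4·(-0.650422)+3/2·(-8.004296)+1/4·(-0.058652)≈-12.508923; next y=-1/5·(-2.349578)+1/4·(-12.508923)≈-2.657315
n=13: y≈-2.657315, sp=-3, e=sp−y≈-0.342685; I≈-8.346980, D=e−e_prev≈0.307737; u=3/4·(-0.342685)+3/2·(-8.346980)+1/4·0.307737≈-12.700550; next y=-1/5·(-2.657315)+1/4·(-12.700550)≈-2.643674
n=14: y≈-2.643674, sp=-3, e=sp−y≈-0.356326; I≈-8.703306, D=e−e_prev≈-0.013641; u=3/4·(-0.356326)+3/2·(-8.703306)+1/4·(-0.013641)≈-13.325613; next y=-1/5·(-2.643674)+1/4·(-13.325613)≈-2.802668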